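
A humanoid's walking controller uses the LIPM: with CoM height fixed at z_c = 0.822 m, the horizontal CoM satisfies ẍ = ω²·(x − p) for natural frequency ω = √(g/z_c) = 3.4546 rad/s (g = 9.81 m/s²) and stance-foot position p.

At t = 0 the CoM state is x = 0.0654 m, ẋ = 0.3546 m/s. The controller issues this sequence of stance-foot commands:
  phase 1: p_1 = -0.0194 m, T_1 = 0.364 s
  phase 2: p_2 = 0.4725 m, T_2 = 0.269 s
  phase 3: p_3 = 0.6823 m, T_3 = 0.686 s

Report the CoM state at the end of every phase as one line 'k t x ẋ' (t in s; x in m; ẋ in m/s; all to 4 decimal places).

1 0.3640 0.3076 1.1473
2 0.6330 0.5862 1.0706
3 1.3190 1.8068 4.0158

phase 1: p=-0.0194, T=0.364, ωT=1.257474, cosh=1.900450, sinh=1.616079; start (x,ẋ)=(0.065400, 0.354600) → end (x,ẋ)=(0.307642, 1.147330)
phase 2: p=0.4725, T=0.269, ωT=0.929287, cosh=1.463769, sinh=1.068934; start (x,ẋ)=(0.307642, 1.147330) → end (x,ẋ)=(0.586196, 1.070648)
phase 3: p=0.6823, T=0.686, ωT=2.369856, cosh=5.394671, sinh=5.301177; start (x,ẋ)=(0.586196, 1.070648) → end (x,ẋ)=(1.806791, 4.015806)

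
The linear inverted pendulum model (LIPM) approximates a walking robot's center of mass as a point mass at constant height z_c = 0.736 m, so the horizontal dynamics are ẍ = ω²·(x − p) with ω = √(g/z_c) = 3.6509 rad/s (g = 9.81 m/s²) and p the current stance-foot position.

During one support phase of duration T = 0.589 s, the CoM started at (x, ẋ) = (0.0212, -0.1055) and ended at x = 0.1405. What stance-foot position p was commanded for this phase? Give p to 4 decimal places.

ωT = 3.6509·0.589 = 2.150380; cosh(ωT) = 4.352281, sinh(ωT) = 4.235841
x(T) = p + (x₀−p)·cosh(ωT) + (ẋ₀/ω)·sinh(ωT) ⇒ p·(1 − cosh) = x(T) − x₀·cosh − (ẋ₀/ω)·sinh
numerator   = 0.1405 − (0.0212)·4.352281 − (-0.1055/3.6509)·4.235841 = 0.170635
denominator = 1 − 4.352281 = -3.352281
p = 0.170635 / -3.352281 = -0.0509

p = -0.0509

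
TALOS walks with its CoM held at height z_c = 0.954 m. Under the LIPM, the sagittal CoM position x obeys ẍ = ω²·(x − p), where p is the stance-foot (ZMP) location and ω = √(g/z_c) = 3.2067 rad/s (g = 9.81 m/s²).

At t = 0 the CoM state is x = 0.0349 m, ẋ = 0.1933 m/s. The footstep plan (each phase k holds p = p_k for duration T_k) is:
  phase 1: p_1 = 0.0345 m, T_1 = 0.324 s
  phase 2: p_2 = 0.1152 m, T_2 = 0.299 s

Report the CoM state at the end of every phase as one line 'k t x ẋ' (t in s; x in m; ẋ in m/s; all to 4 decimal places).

1 0.3240 0.1097 0.3089
2 0.6230 0.2141 0.4424

phase 1: p=0.0345, T=0.324, ωT=1.038971, cosh=1.590063, sinh=1.236244; start (x,ẋ)=(0.034900, 0.193300) → end (x,ẋ)=(0.109657, 0.308945)
phase 2: p=0.1152, T=0.299, ωT=0.958803, cosh=1.495962, sinh=1.112611; start (x,ẋ)=(0.109657, 0.308945) → end (x,ẋ)=(0.214101, 0.442393)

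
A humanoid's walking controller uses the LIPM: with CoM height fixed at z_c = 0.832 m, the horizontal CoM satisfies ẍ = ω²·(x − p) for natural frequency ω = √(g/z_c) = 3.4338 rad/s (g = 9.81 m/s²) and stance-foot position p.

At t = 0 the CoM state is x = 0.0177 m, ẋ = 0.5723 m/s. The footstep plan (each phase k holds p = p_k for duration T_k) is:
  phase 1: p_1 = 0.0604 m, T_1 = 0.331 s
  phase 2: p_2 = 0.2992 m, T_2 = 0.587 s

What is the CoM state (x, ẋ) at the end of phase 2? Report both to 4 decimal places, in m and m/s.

phase 1: p=0.0604, T=0.331, ωT=1.136588, cosh=1.718515, sinh=1.397603; start (x,ẋ)=(0.017700, 0.572300) → end (x,ẋ)=(0.219953, 0.778585)
phase 2: p=0.2992, T=0.587, ωT=2.015641, cosh=3.819384, sinh=3.686149; start (x,ẋ)=(0.219953, 0.778585) → end (x,ẋ)=(0.832329, 1.970649)

x = 0.8323, ẋ = 1.9706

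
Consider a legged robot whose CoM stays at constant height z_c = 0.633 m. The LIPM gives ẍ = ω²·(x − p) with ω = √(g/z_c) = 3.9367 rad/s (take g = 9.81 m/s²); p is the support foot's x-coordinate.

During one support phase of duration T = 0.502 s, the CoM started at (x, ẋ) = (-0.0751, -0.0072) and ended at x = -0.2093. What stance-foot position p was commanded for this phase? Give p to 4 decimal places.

p = -0.0274

ωT = 3.9367·0.502 = 1.976223; cosh(ωT) = 3.677017, sinh(ωT) = 3.538425
x(T) = p + (x₀−p)·cosh(ωT) + (ẋ₀/ω)·sinh(ωT) ⇒ p·(1 − cosh) = x(T) − x₀·cosh − (ẋ₀/ω)·sinh
numerator   = -0.2093 − (-0.0751)·3.677017 − (-0.0072/3.9367)·3.538425 = 0.073316
denominator = 1 − 3.677017 = -2.677017
p = 0.073316 / -2.677017 = -0.0274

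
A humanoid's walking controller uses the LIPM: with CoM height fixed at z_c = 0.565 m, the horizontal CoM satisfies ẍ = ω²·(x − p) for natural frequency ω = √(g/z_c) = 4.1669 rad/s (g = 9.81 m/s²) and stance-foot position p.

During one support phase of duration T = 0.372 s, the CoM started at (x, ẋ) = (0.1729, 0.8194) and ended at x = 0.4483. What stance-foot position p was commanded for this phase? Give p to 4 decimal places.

p = 0.2871

ωT = 4.1669·0.372 = 1.550087; cosh(ωT) = 2.462054, sinh(ωT) = 2.249825
x(T) = p + (x₀−p)·cosh(ωT) + (ẋ₀/ω)·sinh(ωT) ⇒ p·(1 − cosh) = x(T) − x₀·cosh − (ẋ₀/ω)·sinh
numerator   = 0.4483 − (0.1729)·2.462054 − (0.8194/4.1669)·2.249825 = -0.419806
denominator = 1 − 2.462054 = -1.462054
p = -0.419806 / -1.462054 = 0.2871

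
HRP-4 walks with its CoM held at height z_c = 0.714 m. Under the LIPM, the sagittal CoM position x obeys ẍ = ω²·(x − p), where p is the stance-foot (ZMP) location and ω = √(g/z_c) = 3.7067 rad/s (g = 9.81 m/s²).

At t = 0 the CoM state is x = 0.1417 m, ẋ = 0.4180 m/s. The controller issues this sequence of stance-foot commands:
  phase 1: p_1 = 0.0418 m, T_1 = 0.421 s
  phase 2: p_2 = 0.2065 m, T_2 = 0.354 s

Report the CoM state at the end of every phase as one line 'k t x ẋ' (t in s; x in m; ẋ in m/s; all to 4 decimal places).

phase 1: p=0.0418, T=0.421, ωT=1.560521, cosh=2.485663, sinh=2.275637; start (x,ẋ)=(0.141700, 0.418000) → end (x,ẋ)=(0.546738, 1.881674)
phase 2: p=0.2065, T=0.354, ωT=1.312172, cosh=1.991733, sinh=1.722498; start (x,ẋ)=(0.546738, 1.881674) → end (x,ẋ)=(1.758576, 5.920142)

1 0.4210 0.5467 1.8817
2 0.7750 1.7586 5.9201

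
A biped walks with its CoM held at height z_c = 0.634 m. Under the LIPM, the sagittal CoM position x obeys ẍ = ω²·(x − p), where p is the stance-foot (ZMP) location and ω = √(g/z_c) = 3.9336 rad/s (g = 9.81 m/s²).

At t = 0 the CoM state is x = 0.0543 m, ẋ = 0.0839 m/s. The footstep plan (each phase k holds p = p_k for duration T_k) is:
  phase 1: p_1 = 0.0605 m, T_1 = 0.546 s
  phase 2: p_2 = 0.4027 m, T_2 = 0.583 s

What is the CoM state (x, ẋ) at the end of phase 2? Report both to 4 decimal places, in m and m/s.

x = -0.6680, ẋ = -4.0744

phase 1: p=0.0605, T=0.546, ωT=2.147746, cosh=4.341137, sinh=4.224390; start (x,ẋ)=(0.054300, 0.083900) → end (x,ẋ)=(0.123687, 0.261196)
phase 2: p=0.4027, T=0.583, ωT=2.293289, cosh=5.004201, sinh=4.903267; start (x,ẋ)=(0.123687, 0.261196) → end (x,ẋ)=(-0.667953, -4.074381)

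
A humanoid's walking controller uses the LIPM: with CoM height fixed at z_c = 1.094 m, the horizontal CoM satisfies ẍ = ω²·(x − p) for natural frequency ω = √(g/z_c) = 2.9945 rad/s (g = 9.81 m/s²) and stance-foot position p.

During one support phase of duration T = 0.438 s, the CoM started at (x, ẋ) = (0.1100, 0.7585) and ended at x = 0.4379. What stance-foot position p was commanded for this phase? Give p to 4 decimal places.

ωT = 2.9945·0.438 = 1.311591; cosh(ωT) = 1.990733, sinh(ωT) = 1.721342
x(T) = p + (x₀−p)·cosh(ωT) + (ẋ₀/ω)·sinh(ωT) ⇒ p·(1 − cosh) = x(T) − x₀·cosh − (ẋ₀/ω)·sinh
numerator   = 0.4379 − (0.1100)·1.990733 − (0.7585/2.9945)·1.721342 = -0.217093
denominator = 1 − 1.990733 = -0.990733
p = -0.217093 / -0.990733 = 0.2191

p = 0.2191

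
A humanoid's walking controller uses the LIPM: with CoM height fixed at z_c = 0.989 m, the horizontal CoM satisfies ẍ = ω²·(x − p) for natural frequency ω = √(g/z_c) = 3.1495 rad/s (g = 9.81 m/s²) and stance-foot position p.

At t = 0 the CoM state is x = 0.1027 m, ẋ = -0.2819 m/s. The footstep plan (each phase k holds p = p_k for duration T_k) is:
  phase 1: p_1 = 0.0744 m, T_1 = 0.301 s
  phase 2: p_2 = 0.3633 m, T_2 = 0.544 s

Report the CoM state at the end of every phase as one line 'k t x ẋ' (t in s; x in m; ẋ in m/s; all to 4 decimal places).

1 0.3010 0.0183 -0.3206
2 0.8450 -0.8980 -3.8345

phase 1: p=0.0744, T=0.301, ωT=0.947999, cosh=1.484029, sinh=1.096513; start (x,ẋ)=(0.102700, -0.281900) → end (x,ẋ)=(0.018253, -0.320615)
phase 2: p=0.3633, T=0.544, ωT=1.713328, cosh=2.863829, sinh=2.683564; start (x,ẋ)=(0.018253, -0.320615) → end (x,ẋ)=(-0.898038, -3.834481)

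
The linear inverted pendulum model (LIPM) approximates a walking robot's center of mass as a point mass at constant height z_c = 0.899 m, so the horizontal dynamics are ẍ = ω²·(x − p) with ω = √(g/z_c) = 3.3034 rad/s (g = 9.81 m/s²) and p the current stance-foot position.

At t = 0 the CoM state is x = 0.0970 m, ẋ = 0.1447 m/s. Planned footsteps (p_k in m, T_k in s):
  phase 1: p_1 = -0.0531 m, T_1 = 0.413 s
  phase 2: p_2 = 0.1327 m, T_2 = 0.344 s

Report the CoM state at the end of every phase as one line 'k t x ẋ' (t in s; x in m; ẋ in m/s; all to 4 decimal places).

phase 1: p=-0.0531, T=0.413, ωT=1.364304, cosh=2.084279, sinh=1.828721; start (x,ẋ)=(0.097000, 0.144700) → end (x,ẋ)=(0.339854, 1.208349)
phase 2: p=0.1327, T=0.344, ωT=1.136370, cosh=1.718210, sinh=1.397228; start (x,ẋ)=(0.339854, 1.208349) → end (x,ẋ)=(0.999726, 3.032338)

1 0.4130 0.3399 1.2083
2 0.7570 0.9997 3.0323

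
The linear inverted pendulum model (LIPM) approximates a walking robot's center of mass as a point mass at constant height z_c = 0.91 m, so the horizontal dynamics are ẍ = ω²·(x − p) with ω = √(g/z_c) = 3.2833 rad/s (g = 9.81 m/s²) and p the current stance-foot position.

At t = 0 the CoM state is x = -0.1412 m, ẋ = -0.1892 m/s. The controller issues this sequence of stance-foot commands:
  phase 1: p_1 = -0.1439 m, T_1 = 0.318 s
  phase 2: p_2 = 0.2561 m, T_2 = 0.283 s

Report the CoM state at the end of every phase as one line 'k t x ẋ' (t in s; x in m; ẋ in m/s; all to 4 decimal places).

phase 1: p=-0.1439, T=0.318, ωT=1.044089, cosh=1.596411, sinh=1.244399; start (x,ẋ)=(-0.141200, -0.189200) → end (x,ẋ)=(-0.211298, -0.291010)
phase 2: p=0.2561, T=0.283, ωT=0.929174, cosh=1.463648, sinh=1.068768; start (x,ẋ)=(-0.211298, -0.291010) → end (x,ẋ)=(-0.522735, -2.066076)

1 0.3180 -0.2113 -0.2910
2 0.6010 -0.5227 -2.0661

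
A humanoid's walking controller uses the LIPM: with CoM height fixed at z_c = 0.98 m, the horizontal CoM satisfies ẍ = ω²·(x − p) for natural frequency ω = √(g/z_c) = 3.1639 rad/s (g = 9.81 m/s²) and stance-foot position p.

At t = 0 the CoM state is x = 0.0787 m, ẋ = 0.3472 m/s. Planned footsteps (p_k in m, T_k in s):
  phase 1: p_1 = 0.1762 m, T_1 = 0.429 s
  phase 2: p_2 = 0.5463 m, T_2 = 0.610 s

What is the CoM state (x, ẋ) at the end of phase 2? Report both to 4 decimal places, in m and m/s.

x = -0.5955, ẋ = -3.4181

phase 1: p=0.1762, T=0.429, ωT=1.357313, cosh=2.071545, sinh=1.814194; start (x,ẋ)=(0.078700, 0.347200) → end (x,ẋ)=(0.173310, 0.159598)
phase 2: p=0.5463, T=0.610, ωT=1.929979, cosh=3.517258, sinh=3.372107; start (x,ẋ)=(0.173310, 0.159598) → end (x,ẋ)=(-0.595501, -3.418085)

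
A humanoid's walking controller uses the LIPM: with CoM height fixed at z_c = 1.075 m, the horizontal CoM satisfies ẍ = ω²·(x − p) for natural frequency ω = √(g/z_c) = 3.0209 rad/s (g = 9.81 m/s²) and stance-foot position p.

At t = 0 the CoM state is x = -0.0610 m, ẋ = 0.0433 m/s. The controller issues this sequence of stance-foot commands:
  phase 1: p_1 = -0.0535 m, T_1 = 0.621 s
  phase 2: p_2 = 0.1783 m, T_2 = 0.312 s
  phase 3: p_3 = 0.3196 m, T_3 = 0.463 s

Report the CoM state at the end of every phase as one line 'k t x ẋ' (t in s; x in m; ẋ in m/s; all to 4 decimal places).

phase 1: p=-0.0535, T=0.621, ωT=1.875979, cosh=3.340205, sinh=3.187000; start (x,ẋ)=(-0.061000, 0.043300) → end (x,ẋ)=(-0.032871, 0.072424)
phase 2: p=0.1783, T=0.312, ωT=0.942521, cosh=1.478044, sinh=1.088399; start (x,ẋ)=(-0.032871, 0.072424) → end (x,ẋ)=(-0.107726, -0.587272)
phase 3: p=0.3196, T=0.463, ωT=1.398677, cosh=2.148380, sinh=1.901457; start (x,ẋ)=(-0.107726, -0.587272) → end (x,ẋ)=(-0.968108, -3.716292)

1 0.6210 -0.0329 0.0724
2 0.9330 -0.1077 -0.5873
3 1.3960 -0.9681 -3.7163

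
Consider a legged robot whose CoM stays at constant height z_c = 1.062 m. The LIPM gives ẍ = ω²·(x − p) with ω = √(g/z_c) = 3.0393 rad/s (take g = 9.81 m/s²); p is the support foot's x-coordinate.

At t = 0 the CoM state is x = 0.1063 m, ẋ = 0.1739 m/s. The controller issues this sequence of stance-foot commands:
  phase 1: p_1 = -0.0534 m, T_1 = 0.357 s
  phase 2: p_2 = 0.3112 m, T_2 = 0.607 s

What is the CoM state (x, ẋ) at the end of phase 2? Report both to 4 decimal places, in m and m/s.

x = 1.1626, ẋ = 2.7462

phase 1: p=-0.0534, T=0.357, ωT=1.085030, cosh=1.648710, sinh=1.310819; start (x,ẋ)=(0.106300, 0.173900) → end (x,ẋ)=(0.284900, 0.922951)
phase 2: p=0.3112, T=0.607, ωT=1.844855, cosh=3.242616, sinh=3.084567; start (x,ẋ)=(0.284900, 0.922951) → end (x,ẋ)=(1.162618, 2.746217)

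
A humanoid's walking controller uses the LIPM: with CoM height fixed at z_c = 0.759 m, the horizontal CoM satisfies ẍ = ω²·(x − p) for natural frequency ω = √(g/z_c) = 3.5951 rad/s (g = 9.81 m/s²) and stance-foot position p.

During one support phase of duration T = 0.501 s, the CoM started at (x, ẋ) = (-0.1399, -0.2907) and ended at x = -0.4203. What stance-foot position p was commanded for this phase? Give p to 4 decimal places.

ωT = 3.5951·0.501 = 1.801145; cosh(ωT) = 3.110844, sinh(ωT) = 2.945735
x(T) = p + (x₀−p)·cosh(ωT) + (ẋ₀/ω)·sinh(ωT) ⇒ p·(1 − cosh) = x(T) − x₀·cosh − (ẋ₀/ω)·sinh
numerator   = -0.4203 − (-0.1399)·3.110844 − (-0.2907/3.5951)·2.945735 = 0.253099
denominator = 1 − 3.110844 = -2.110844
p = 0.253099 / -2.110844 = -0.1199

p = -0.1199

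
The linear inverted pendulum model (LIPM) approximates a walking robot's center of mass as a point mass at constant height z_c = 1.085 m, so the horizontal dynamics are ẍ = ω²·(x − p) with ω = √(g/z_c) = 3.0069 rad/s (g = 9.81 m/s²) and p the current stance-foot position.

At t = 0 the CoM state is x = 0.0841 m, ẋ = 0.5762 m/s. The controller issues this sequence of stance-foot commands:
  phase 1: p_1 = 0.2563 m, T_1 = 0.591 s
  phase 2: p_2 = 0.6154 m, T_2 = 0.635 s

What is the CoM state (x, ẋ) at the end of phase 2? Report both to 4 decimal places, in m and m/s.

phase 1: p=0.2563, T=0.591, ωT=1.777078, cosh=3.040843, sinh=2.871711; start (x,ẋ)=(0.084100, 0.576200) → end (x,ẋ)=(0.282961, 0.265196)
phase 2: p=0.6154, T=0.635, ωT=1.909382, cosh=3.448543, sinh=3.300371; start (x,ẋ)=(0.282961, 0.265196) → end (x,ẋ)=(-0.239951, -2.384546)

x = -0.2400, ẋ = -2.3845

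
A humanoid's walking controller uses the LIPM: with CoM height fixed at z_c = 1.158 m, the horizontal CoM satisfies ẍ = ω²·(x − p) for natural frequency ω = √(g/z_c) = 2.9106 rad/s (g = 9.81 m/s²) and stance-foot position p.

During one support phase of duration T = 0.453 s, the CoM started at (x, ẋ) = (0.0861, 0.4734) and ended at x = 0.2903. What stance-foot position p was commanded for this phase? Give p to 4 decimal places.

p = 0.1639

ωT = 2.9106·0.453 = 1.318502; cosh(ωT) = 2.002677, sinh(ωT) = 1.735141
x(T) = p + (x₀−p)·cosh(ωT) + (ẋ₀/ω)·sinh(ωT) ⇒ p·(1 − cosh) = x(T) − x₀·cosh − (ẋ₀/ω)·sinh
numerator   = 0.2903 − (0.0861)·2.002677 − (0.4734/2.9106)·1.735141 = -0.164346
denominator = 1 − 2.002677 = -1.002677
p = -0.164346 / -1.002677 = 0.1639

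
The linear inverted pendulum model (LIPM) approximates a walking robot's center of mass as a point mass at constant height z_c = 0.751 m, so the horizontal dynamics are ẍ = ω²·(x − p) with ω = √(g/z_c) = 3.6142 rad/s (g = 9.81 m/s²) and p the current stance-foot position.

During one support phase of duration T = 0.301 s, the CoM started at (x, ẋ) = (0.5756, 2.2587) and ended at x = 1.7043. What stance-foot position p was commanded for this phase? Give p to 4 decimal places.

p = 0.1057

ωT = 3.6142·0.301 = 1.087874; cosh(ωT) = 1.652445, sinh(ωT) = 1.315513
x(T) = p + (x₀−p)·cosh(ωT) + (ẋ₀/ω)·sinh(ωT) ⇒ p·(1 − cosh) = x(T) − x₀·cosh − (ẋ₀/ω)·sinh
numerator   = 1.7043 − (0.5756)·1.652445 − (2.2587/3.6142)·1.315513 = -0.068979
denominator = 1 − 1.652445 = -0.652445
p = -0.068979 / -0.652445 = 0.1057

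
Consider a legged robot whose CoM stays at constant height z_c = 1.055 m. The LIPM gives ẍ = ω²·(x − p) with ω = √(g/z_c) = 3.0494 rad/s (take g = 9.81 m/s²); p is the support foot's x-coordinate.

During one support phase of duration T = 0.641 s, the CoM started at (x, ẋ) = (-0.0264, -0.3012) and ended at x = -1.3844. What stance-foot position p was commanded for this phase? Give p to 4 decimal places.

ωT = 3.0494·0.641 = 1.954665; cosh(ωT) = 3.601584, sinh(ωT) = 3.459972
x(T) = p + (x₀−p)·cosh(ωT) + (ẋ₀/ω)·sinh(ωT) ⇒ p·(1 − cosh) = x(T) − x₀·cosh − (ẋ₀/ω)·sinh
numerator   = -1.3844 − (-0.0264)·3.601584 − (-0.3012/3.0494)·3.459972 = -0.947565
denominator = 1 − 3.601584 = -2.601584
p = -0.947565 / -2.601584 = 0.3642

p = 0.3642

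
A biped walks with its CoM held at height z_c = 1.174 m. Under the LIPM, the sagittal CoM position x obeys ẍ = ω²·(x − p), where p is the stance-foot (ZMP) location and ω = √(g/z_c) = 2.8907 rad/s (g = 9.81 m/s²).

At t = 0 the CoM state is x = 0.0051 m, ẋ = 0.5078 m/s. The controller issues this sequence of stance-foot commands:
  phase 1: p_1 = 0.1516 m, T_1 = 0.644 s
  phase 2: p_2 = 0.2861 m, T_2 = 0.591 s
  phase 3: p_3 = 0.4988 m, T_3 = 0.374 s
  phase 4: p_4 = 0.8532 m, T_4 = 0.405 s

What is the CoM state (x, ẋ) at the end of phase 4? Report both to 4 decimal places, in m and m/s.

phase 1: p=0.1516, T=0.644, ωT=1.861611, cosh=3.294757, sinh=3.139335; start (x,ẋ)=(0.005100, 0.507800) → end (x,ẋ)=(0.220395, 0.343608)
phase 2: p=0.2861, T=0.591, ωT=1.708404, cosh=2.850649, sinh=2.669494; start (x,ẋ)=(0.220395, 0.343608) → end (x,ẋ)=(0.416112, 0.472481)
phase 3: p=0.4988, T=0.374, ωT=1.081122, cosh=1.643600, sinh=1.304385; start (x,ẋ)=(0.416112, 0.472481) → end (x,ẋ)=(0.576095, 0.464789)
phase 4: p=0.8532, T=0.405, ωT=1.170734, cosh=1.767248, sinh=1.457109; start (x,ẋ)=(0.576095, 0.464789) → end (x,ẋ)=(0.597771, -0.345789)

x = 0.5978, ẋ = -0.3458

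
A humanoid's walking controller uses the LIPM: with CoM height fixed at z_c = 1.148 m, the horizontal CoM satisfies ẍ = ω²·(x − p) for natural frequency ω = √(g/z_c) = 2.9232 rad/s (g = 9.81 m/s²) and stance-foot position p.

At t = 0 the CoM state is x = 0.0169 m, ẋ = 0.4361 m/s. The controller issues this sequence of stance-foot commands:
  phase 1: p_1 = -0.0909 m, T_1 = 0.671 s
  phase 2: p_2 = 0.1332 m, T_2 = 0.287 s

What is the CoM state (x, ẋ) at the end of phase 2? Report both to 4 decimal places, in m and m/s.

phase 1: p=-0.0909, T=0.671, ωT=1.961467, cosh=3.625201, sinh=3.484549; start (x,ẋ)=(0.016900, 0.436100) → end (x,ẋ)=(0.819742, 2.679005)
phase 2: p=0.1332, T=0.287, ωT=0.838958, cosh=1.373058, sinh=0.940898; start (x,ẋ)=(0.819742, 2.679005) → end (x,ẋ)=(1.938160, 5.566716)

x = 1.9382, ẋ = 5.5667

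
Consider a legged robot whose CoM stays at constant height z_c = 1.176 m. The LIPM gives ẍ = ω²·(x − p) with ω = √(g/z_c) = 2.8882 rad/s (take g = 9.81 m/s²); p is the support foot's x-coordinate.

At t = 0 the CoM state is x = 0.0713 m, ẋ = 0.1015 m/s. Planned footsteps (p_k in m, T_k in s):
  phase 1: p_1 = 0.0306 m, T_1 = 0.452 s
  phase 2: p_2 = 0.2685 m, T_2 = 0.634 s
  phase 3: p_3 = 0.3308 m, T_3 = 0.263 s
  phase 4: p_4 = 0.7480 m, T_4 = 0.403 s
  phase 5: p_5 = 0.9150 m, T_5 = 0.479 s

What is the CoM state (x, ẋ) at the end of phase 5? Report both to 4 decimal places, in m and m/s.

phase 1: p=0.0306, T=0.452, ωT=1.305466, cosh=1.980228, sinh=1.709182; start (x,ẋ)=(0.071300, 0.101500) → end (x,ẋ)=(0.171261, 0.401907)
phase 2: p=0.2685, T=0.634, ωT=1.831119, cosh=3.200550, sinh=3.040315; start (x,ẋ)=(0.171261, 0.401907) → end (x,ẋ)=(0.380356, 0.432464)
phase 3: p=0.3308, T=0.263, ωT=0.759597, cosh=1.302634, sinh=0.834779; start (x,ẋ)=(0.380356, 0.432464) → end (x,ẋ)=(0.520349, 0.682824)
phase 4: p=0.7480, T=0.403, ωT=1.163945, cosh=1.757397, sinh=1.445145; start (x,ẋ)=(0.520349, 0.682824) → end (x,ẋ)=(0.689586, 0.249809)
phase 5: p=0.9150, T=0.479, ωT=1.383448, cosh=2.119671, sinh=1.868959; start (x,ẋ)=(0.689586, 0.249809) → end (x,ẋ)=(0.598849, -0.687253)

x = 0.5988, ẋ = -0.6873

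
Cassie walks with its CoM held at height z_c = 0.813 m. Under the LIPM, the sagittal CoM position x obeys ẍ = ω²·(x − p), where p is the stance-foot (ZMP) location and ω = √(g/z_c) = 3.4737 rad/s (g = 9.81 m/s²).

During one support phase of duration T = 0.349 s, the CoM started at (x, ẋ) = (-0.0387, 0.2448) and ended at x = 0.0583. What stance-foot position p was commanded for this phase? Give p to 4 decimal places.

ωT = 3.4737·0.349 = 1.212321; cosh(ωT) = 1.829392, sinh(ωT) = 1.531886
x(T) = p + (x₀−p)·cosh(ωT) + (ẋ₀/ω)·sinh(ωT) ⇒ p·(1 − cosh) = x(T) − x₀·cosh − (ẋ₀/ω)·sinh
numerator   = 0.0583 − (-0.0387)·1.829392 − (0.2448/3.4737)·1.531886 = 0.021142
denominator = 1 − 1.829392 = -0.829392
p = 0.021142 / -0.829392 = -0.0255

p = -0.0255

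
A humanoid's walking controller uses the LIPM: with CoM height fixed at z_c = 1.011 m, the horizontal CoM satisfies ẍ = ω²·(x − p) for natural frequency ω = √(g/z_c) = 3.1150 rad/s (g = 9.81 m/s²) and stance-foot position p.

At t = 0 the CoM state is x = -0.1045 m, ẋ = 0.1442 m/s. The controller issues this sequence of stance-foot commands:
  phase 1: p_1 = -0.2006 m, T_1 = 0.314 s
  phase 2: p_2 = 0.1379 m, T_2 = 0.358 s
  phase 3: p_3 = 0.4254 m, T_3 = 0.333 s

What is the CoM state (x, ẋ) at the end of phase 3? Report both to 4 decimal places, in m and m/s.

phase 1: p=-0.2006, T=0.314, ωT=0.978110, cosh=1.517723, sinh=1.141702; start (x,ẋ)=(-0.104500, 0.144200) → end (x,ẋ)=(-0.001895, 0.560626)
phase 2: p=0.1379, T=0.358, ωT=1.115170, cosh=1.688973, sinh=1.361114; start (x,ẋ)=(-0.001895, 0.560626) → end (x,ẋ)=(0.146758, 0.354170)
phase 3: p=0.4254, T=0.333, ωT=1.037295, cosh=1.587993, sinh=1.233581; start (x,ẋ)=(0.146758, 0.354170) → end (x,ẋ)=(0.123174, -0.508292)

x = 0.1232, ẋ = -0.5083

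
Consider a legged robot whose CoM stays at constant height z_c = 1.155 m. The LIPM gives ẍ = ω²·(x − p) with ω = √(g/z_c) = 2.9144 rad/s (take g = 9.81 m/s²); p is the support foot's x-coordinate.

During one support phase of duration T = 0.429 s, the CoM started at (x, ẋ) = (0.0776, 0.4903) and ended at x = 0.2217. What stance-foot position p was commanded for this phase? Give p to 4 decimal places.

ωT = 2.9144·0.429 = 1.250278; cosh(ωT) = 1.888869, sinh(ωT) = 1.602443
x(T) = p + (x₀−p)·cosh(ωT) + (ẋ₀/ω)·sinh(ωT) ⇒ p·(1 − cosh) = x(T) − x₀·cosh − (ẋ₀/ω)·sinh
numerator   = 0.2217 − (0.0776)·1.888869 − (0.4903/2.9144)·1.602443 = -0.194461
denominator = 1 − 1.888869 = -0.888869
p = -0.194461 / -0.888869 = 0.2188

p = 0.2188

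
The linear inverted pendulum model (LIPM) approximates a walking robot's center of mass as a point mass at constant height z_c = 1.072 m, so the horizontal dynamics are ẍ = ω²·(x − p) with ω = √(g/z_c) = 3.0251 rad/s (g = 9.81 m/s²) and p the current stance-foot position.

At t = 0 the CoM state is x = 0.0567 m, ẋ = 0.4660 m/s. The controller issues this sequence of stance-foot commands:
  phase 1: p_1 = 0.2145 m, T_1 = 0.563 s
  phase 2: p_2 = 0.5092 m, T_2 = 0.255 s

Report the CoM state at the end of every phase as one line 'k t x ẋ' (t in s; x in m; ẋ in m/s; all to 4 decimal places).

phase 1: p=0.2145, T=0.563, ωT=1.703131, cosh=2.836614, sinh=2.654501; start (x,ẋ)=(0.056700, 0.466000) → end (x,ẋ)=(0.175794, 0.054707)
phase 2: p=0.5092, T=0.255, ωT=0.771401, cosh=1.312579, sinh=0.850214; start (x,ẋ)=(0.175794, 0.054707) → end (x,ẋ)=(0.086953, -0.785708)

1 0.5630 0.1758 0.0547
2 0.8180 0.0870 -0.7857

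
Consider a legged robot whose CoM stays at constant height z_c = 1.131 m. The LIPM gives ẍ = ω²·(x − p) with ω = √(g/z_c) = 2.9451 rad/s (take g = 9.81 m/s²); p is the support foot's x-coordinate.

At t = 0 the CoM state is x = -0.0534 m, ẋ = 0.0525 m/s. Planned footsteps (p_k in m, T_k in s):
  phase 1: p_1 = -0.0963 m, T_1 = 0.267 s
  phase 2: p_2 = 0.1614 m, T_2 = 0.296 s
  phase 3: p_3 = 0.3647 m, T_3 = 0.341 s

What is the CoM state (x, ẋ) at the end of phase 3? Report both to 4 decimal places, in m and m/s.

phase 1: p=-0.0963, T=0.267, ωT=0.786342, cosh=1.325429, sinh=0.869921; start (x,ẋ)=(-0.053400, 0.052500) → end (x,ẋ)=(-0.023932, 0.179495)
phase 2: p=0.1614, T=0.296, ωT=0.871750, cosh=1.404655, sinh=0.986436; start (x,ẋ)=(-0.023932, 0.179495) → end (x,ẋ)=(-0.038807, -0.286288)
phase 3: p=0.3647, T=0.341, ωT=1.004279, cosh=1.548124, sinh=1.181815; start (x,ẋ)=(-0.038807, -0.286288) → end (x,ẋ)=(-0.374860, -1.847640)

x = -0.3749, ẋ = -1.8476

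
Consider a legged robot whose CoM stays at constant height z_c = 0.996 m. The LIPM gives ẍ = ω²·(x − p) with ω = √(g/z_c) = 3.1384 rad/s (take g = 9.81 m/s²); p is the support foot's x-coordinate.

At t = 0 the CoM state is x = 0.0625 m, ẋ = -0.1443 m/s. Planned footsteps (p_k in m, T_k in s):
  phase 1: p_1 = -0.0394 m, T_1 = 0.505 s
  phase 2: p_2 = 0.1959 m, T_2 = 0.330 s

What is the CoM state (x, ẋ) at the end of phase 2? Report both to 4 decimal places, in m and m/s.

phase 1: p=-0.0394, T=0.505, ωT=1.584892, cosh=2.541867, sinh=2.336897; start (x,ẋ)=(0.062500, -0.144300) → end (x,ẋ)=(0.112168, 0.380555)
phase 2: p=0.1959, T=0.330, ωT=1.035672, cosh=1.585993, sinh=1.231005; start (x,ẋ)=(0.112168, 0.380555) → end (x,ẋ)=(0.212371, 0.280071)

x = 0.2124, ẋ = 0.2801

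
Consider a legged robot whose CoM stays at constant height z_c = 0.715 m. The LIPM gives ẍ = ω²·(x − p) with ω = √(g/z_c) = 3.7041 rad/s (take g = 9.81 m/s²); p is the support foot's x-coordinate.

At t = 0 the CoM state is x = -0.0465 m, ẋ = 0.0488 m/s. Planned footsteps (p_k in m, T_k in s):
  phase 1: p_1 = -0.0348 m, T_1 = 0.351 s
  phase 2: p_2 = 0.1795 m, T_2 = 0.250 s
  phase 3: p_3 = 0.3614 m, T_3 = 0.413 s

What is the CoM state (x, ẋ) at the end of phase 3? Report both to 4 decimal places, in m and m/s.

x = -1.3051, ẋ = -5.9568

phase 1: p=-0.0348, T=0.351, ωT=1.300139, cosh=1.971150, sinh=1.698657; start (x,ẋ)=(-0.046500, 0.048800) → end (x,ẋ)=(-0.035483, 0.022576)
phase 2: p=0.1795, T=0.250, ωT=0.926025, cosh=1.460290, sinh=1.064165; start (x,ẋ)=(-0.035483, 0.022576) → end (x,ẋ)=(-0.127952, -0.814448)
phase 3: p=0.3614, T=0.413, ωT=1.529793, cosh=2.416901, sinh=2.200321; start (x,ẋ)=(-0.127952, -0.814448) → end (x,ẋ)=(-1.305117, -5.956763)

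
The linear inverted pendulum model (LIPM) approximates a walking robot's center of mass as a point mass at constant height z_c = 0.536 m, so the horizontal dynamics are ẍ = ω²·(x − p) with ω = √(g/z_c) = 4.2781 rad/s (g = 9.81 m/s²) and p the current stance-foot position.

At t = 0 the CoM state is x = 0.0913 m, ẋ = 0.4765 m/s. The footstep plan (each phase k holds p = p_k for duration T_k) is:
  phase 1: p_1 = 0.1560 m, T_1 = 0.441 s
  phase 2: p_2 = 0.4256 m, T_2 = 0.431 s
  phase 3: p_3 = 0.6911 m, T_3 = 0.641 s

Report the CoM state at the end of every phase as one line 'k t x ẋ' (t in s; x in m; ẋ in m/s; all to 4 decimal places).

phase 1: p=0.1560, T=0.441, ωT=1.886642, cosh=3.374379, sinh=3.222799; start (x,ẋ)=(0.091300, 0.476500) → end (x,ẋ)=(0.296637, 0.715843)
phase 2: p=0.4256, T=0.431, ωT=1.843861, cosh=3.239551, sinh=3.081346; start (x,ẋ)=(0.296637, 0.715843) → end (x,ẋ)=(0.523411, 0.618981)
phase 3: p=0.6911, T=0.641, ωT=2.742262, cosh=7.793241, sinh=7.728817; start (x,ẋ)=(0.523411, 0.618981) → end (x,ẋ)=(0.502512, -0.720704)

1 0.4410 0.2966 0.7158
2 0.8720 0.5234 0.6190
3 1.5130 0.5025 -0.7207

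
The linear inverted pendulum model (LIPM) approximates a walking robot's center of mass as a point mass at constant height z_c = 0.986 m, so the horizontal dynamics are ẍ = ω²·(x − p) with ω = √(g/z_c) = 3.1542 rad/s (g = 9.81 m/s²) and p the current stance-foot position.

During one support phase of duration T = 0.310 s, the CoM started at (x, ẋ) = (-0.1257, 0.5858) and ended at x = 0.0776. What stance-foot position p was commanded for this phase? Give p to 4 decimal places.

p = -0.1090

ωT = 3.1542·0.310 = 0.977802; cosh(ωT) = 1.517372, sinh(ωT) = 1.141235
x(T) = p + (x₀−p)·cosh(ωT) + (ẋ₀/ω)·sinh(ωT) ⇒ p·(1 − cosh) = x(T) − x₀·cosh − (ẋ₀/ω)·sinh
numerator   = 0.0776 − (-0.1257)·1.517372 − (0.5858/3.1542)·1.141235 = 0.056383
denominator = 1 − 1.517372 = -0.517372
p = 0.056383 / -0.517372 = -0.1090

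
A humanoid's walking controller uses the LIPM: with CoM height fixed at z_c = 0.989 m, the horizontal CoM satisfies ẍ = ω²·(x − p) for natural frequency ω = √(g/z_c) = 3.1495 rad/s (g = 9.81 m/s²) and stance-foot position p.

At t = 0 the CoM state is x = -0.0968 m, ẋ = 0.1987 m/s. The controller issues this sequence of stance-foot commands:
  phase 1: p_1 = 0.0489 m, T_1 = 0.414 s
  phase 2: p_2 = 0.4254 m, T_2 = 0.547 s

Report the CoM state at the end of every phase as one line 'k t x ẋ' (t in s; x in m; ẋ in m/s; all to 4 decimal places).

1 0.4140 -0.1316 -0.3899
2 0.9610 -1.5195 -5.8820

phase 1: p=0.0489, T=0.414, ωT=1.303893, cosh=1.977541, sinh=1.706068; start (x,ẋ)=(-0.096800, 0.198700) → end (x,ẋ)=(-0.131593, -0.389947)
phase 2: p=0.4254, T=0.547, ωT=1.722777, cosh=2.889313, sinh=2.710743; start (x,ẋ)=(-0.131593, -0.389947) → end (x,ẋ)=(-1.519550, -5.881997)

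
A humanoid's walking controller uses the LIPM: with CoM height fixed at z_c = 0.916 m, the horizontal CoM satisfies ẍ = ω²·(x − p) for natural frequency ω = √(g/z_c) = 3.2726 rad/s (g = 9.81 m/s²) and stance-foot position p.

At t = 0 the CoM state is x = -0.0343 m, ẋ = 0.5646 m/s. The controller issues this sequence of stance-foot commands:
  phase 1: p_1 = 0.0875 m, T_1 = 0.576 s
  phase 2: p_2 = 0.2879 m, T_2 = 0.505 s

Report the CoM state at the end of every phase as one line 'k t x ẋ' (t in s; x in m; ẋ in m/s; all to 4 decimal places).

1 0.5760 0.2322 0.6198
2 1.0810 0.6134 1.2189

phase 1: p=0.0875, T=0.576, ωT=1.885018, cosh=3.369148, sinh=3.217322; start (x,ẋ)=(-0.034300, 0.564600) → end (x,ẋ)=(0.232201, 0.619788)
phase 2: p=0.2879, T=0.505, ωT=1.652663, cosh=2.706202, sinh=2.514663; start (x,ẋ)=(0.232201, 0.619788) → end (x,ẋ)=(0.613412, 1.218897)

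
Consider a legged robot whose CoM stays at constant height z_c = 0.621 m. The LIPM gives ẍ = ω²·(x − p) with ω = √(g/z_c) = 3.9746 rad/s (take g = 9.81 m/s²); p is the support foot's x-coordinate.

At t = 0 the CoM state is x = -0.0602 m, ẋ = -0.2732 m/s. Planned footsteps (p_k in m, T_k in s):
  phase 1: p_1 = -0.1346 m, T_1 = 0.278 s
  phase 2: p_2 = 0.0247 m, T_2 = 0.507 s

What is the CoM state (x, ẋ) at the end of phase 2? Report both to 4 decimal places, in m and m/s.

phase 1: p=-0.1346, T=0.278, ωT=1.104939, cosh=1.675135, sinh=1.343904; start (x,ẋ)=(-0.060200, -0.273200) → end (x,ẋ)=(-0.102345, -0.060241)
phase 2: p=0.0247, T=0.507, ωT=2.015122, cosh=3.817474, sinh=3.684170; start (x,ẋ)=(-0.102345, -0.060241) → end (x,ẋ)=(-0.516130, -2.090303)

x = -0.5161, ẋ = -2.0903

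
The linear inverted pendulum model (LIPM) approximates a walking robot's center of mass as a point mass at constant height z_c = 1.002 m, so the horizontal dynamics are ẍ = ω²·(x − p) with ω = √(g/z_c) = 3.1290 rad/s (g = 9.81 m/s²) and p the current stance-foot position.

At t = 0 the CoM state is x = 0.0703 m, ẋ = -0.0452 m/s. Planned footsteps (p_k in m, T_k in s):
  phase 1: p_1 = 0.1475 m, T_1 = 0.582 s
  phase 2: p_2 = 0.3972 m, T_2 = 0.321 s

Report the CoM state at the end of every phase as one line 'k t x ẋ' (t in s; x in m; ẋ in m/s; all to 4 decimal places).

phase 1: p=0.1475, T=0.582, ωT=1.821078, cosh=3.170183, sinh=3.008332; start (x,ẋ)=(0.070300, -0.045200) → end (x,ẋ)=(-0.140695, -0.869981)
phase 2: p=0.3972, T=0.321, ωT=1.004409, cosh=1.548277, sinh=1.182016; start (x,ẋ)=(-0.140695, -0.869981) → end (x,ẋ)=(-0.764256, -3.336392)

1 0.5820 -0.1407 -0.8700
2 0.9030 -0.7643 -3.3364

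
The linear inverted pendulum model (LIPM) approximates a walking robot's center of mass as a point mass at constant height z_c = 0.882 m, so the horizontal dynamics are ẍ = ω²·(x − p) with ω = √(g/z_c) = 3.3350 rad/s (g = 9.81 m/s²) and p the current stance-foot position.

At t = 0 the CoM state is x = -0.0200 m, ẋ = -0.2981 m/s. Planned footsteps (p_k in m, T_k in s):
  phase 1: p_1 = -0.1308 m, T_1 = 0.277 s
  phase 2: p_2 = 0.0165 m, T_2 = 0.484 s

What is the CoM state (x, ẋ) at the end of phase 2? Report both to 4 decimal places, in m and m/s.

x = -0.2248, ẋ = -0.7595

phase 1: p=-0.1308, T=0.277, ωT=0.923795, cosh=1.457920, sinh=1.060911; start (x,ẋ)=(-0.020000, -0.298100) → end (x,ẋ)=(-0.064092, -0.042580)
phase 2: p=0.0165, T=0.484, ωT=1.614140, cosh=2.611314, sinh=2.412252; start (x,ẋ)=(-0.064092, -0.042580) → end (x,ẋ)=(-0.224751, -0.759544)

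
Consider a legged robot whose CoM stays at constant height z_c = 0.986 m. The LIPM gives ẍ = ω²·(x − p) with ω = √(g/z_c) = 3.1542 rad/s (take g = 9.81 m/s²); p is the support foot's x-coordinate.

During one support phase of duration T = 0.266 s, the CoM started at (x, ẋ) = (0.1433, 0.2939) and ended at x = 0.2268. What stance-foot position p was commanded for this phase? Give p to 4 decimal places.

p = 0.1545

ωT = 3.1542·0.266 = 0.839017; cosh(ωT) = 1.373113, sinh(ωT) = 0.940978
x(T) = p + (x₀−p)·cosh(ωT) + (ẋ₀/ω)·sinh(ωT) ⇒ p·(1 − cosh) = x(T) − x₀·cosh − (ẋ₀/ω)·sinh
numerator   = 0.2268 − (0.1433)·1.373113 − (0.2939/3.1542)·0.940978 = -0.057645
denominator = 1 − 1.373113 = -0.373113
p = -0.057645 / -0.373113 = 0.1545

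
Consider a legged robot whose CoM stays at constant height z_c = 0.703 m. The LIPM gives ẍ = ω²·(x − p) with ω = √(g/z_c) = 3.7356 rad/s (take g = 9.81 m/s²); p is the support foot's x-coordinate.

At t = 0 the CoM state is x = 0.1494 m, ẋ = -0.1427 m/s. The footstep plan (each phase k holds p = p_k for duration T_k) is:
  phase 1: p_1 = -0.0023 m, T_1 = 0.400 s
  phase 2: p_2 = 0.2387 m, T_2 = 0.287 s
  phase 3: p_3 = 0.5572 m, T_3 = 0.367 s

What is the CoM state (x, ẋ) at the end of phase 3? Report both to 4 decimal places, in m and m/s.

phase 1: p=-0.0023, T=0.400, ωT=1.494240, cosh=2.340184, sinh=2.115765; start (x,ẋ)=(0.149400, -0.142700) → end (x,ẋ)=(0.271884, 0.865040)
phase 2: p=0.2387, T=0.287, ωT=1.072117, cosh=1.631921, sinh=1.289638; start (x,ẋ)=(0.271884, 0.865040) → end (x,ẋ)=(0.591490, 1.571541)
phase 3: p=0.5572, T=0.367, ωT=1.370965, cosh=2.096506, sinh=1.842645; start (x,ẋ)=(0.591490, 1.571541) → end (x,ẋ)=(1.404277, 3.530775)

x = 1.4043, ẋ = 3.5308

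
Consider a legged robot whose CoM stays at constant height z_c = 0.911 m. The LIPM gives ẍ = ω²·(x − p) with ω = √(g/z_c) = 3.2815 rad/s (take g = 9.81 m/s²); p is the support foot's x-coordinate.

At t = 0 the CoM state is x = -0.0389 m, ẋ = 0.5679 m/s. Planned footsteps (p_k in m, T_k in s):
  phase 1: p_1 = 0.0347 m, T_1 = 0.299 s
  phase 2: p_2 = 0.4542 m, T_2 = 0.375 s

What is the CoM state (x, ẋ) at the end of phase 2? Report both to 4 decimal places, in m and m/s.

phase 1: p=0.0347, T=0.299, ωT=0.981168, cosh=1.521222, sinh=1.146349; start (x,ẋ)=(-0.038900, 0.567900) → end (x,ẋ)=(0.121127, 0.587038)
phase 2: p=0.4542, T=0.375, ωT=1.230563, cosh=1.857641, sinh=1.565513; start (x,ẋ)=(0.121127, 0.587038) → end (x,ẋ)=(0.115528, -0.620570)

x = 0.1155, ẋ = -0.6206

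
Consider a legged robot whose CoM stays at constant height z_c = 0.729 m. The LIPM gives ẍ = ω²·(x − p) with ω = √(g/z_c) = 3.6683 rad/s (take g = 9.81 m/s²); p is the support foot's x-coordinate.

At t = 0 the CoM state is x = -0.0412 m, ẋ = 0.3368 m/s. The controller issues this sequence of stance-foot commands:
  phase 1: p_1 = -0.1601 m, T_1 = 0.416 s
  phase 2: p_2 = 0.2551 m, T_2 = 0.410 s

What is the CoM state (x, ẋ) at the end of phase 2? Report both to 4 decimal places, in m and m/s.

x = 1.4561, ẋ = 4.7394

phase 1: p=-0.1601, T=0.416, ωT=1.526013, cosh=2.408600, sinh=2.191200; start (x,ẋ)=(-0.041200, 0.336800) → end (x,ẋ)=(0.327465, 1.766932)
phase 2: p=0.2551, T=0.410, ωT=1.504003, cosh=2.360952, sinh=2.138713; start (x,ẋ)=(0.327465, 1.766932) → end (x,ẋ)=(1.456116, 4.739374)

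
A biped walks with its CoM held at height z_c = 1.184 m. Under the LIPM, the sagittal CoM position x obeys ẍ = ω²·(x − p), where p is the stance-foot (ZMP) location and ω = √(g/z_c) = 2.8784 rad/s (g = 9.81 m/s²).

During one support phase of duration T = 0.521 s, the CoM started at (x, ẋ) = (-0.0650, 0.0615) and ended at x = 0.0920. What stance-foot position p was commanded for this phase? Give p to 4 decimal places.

p = -0.1475

ωT = 2.8784·0.521 = 1.499646; cosh(ωT) = 2.351657, sinh(ωT) = 2.128448
x(T) = p + (x₀−p)·cosh(ωT) + (ẋ₀/ω)·sinh(ωT) ⇒ p·(1 − cosh) = x(T) − x₀·cosh − (ẋ₀/ω)·sinh
numerator   = 0.0920 − (-0.0650)·2.351657 − (0.0615/2.8784)·2.128448 = 0.199381
denominator = 1 − 2.351657 = -1.351657
p = 0.199381 / -1.351657 = -0.1475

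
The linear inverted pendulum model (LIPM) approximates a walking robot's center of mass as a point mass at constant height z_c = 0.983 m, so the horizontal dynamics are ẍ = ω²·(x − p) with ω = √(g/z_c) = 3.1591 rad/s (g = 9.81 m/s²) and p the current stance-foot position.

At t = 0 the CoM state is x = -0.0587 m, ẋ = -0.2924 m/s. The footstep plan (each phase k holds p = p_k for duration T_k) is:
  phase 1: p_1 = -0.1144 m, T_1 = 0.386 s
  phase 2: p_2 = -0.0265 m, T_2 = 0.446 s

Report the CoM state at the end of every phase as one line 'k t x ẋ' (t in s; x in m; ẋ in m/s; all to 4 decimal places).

1 0.3860 -0.1549 -0.2663
2 0.8320 -0.4670 -1.3575

phase 1: p=-0.1144, T=0.386, ωT=1.219413, cosh=1.840301, sinh=1.544898; start (x,ẋ)=(-0.058700, -0.292400) → end (x,ẋ)=(-0.154888, -0.266261)
phase 2: p=-0.0265, T=0.446, ωT=1.408959, cosh=2.168045, sinh=1.923647; start (x,ẋ)=(-0.154888, -0.266261) → end (x,ẋ)=(-0.466983, -1.357478)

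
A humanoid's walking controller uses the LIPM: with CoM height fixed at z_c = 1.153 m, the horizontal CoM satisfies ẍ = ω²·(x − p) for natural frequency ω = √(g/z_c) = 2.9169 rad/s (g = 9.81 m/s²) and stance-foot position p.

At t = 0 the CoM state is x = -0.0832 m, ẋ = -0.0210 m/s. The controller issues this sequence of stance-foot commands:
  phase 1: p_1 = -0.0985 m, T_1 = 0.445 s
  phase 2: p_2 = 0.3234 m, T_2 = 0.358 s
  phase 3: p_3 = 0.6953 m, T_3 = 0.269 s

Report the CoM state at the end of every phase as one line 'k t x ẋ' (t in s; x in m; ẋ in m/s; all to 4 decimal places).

phase 1: p=-0.0985, T=0.445, ωT=1.298021, cosh=1.967556, sinh=1.694484; start (x,ẋ)=(-0.083200, -0.021000) → end (x,ẋ)=(-0.080596, 0.034304)
phase 2: p=0.3234, T=0.358, ωT=1.044250, cosh=1.596611, sinh=1.244656; start (x,ẋ)=(-0.080596, 0.034304) → end (x,ẋ)=(-0.306987, -1.411951)
phase 3: p=0.6953, T=0.269, ωT=0.784646, cosh=1.323956, sinh=0.867675; start (x,ẋ)=(-0.306987, -1.411951) → end (x,ẋ)=(-1.051689, -4.406070)

1 0.4450 -0.0806 0.0343
2 0.8030 -0.3070 -1.4120
3 1.0720 -1.0517 -4.4061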